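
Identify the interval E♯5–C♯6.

minor sixth

The letter names run E→C, a span of 5 letter steps, so the interval is some kind of sixth.
E# to C# is 8 semitones. A major sixth is 9, so 8 makes it minor.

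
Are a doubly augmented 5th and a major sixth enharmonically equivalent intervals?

Yes

A doubly augmented fifth spans 9 semitones; a major sixth spans 9.
They are enharmonically equivalent.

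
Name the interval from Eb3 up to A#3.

doubly augmented fourth

Counting letters E–F–G–A gives a fourth.
Eb→A# = 7 semitones, 2 wider than the perfect fourth (5), so doubly augmented.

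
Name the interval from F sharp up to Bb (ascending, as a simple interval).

The letter names run F→B, a span of 3 letter steps, so the interval is some kind of fourth.
F# to Bb is 4 semitones. A perfect fourth is 5, so 4 makes it diminished.

diminished fourth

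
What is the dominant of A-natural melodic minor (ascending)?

E

Degree 5 takes the letter 4 steps above A, which is E.
In melodic minor (ascending), degree 5 sits 7 semitones above the tonic. A + 7 semitones is pitch class 4, spelled on E as E.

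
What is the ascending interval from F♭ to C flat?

perfect fifth

The letter names run F→C, a span of 4 letter steps, so the interval is some kind of fifth.
Fb to Cb is 7 semitones. A perfect fifth is 7, so 7 makes it perfect.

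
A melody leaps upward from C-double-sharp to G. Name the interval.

doubly diminished fifth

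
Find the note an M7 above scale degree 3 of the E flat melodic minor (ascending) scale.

F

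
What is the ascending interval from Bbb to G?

The letter names run B→G, a span of 5 letter steps, so the interval is some kind of sixth.
Bbb to G is 10 semitones. A major sixth is 9, so 10 makes it augmented.

augmented sixth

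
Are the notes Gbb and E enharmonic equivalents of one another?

No

Two spellings are enharmonically equivalent only if they share a pitch class.
Here Gbb → 5, E → 4; 4 ≠ 5, so they are not.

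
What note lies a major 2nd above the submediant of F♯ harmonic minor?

E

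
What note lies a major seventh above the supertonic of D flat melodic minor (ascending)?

D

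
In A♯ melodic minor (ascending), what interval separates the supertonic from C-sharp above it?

The supertonic of A# melodic minor (ascending) is B#.
B# up to C#: letters B→C make it a second; 1 semitone makes it minor.

minor second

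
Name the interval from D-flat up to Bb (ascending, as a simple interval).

major sixth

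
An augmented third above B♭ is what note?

D#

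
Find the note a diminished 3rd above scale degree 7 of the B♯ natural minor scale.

C

Scale degree 7 of B# natural minor is A#.
A diminished third (2 semitones) above A# lands on the letter C, giving C.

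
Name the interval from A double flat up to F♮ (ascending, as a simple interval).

Counting letters A–B–C–D–E–F gives a sixth.
Abb→F = 10 semitones, 1 wider than the major sixth (9), so augmented.

augmented sixth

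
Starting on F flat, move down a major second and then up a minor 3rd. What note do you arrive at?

A major second down from Fb is Ebb (letter E, 2 semitones down).
A minor third up from Ebb is Gbb (letter G, 3 semitones up).

Gbb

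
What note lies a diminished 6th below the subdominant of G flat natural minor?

The subdominant of Gb natural minor is Cb.
A diminished sixth (7 semitones) below Cb lands on the letter E, giving E.

E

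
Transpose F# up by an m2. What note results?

F up a major second is G, so the target letter is G.
From F#, a minor second is 1 semitone up: G.

G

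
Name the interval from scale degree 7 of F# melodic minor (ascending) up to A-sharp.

perfect fourth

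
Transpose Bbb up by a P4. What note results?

Ebb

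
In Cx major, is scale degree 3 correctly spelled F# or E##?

Each scale degree takes a distinct letter name. Degree 3 of a scale on C must use the letter E.
E## and F# are enharmonically the same pitch, but only E## uses the letter E, so it is the correct spelling here.

E##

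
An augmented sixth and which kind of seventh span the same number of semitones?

An augmented sixth spans 10 semitones.
A seventh spanning 10 semitones is minor (the major seventh is 11).

minor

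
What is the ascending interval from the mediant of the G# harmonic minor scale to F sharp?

perfect fifth

The mediant of G# harmonic minor is B.
B up to F#: letters B→F make it a fifth; 7 semitones makes it perfect.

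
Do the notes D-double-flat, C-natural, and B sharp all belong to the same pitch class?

Yes

Dbb = pitch class 0 and C = pitch class 0 and B# = pitch class 0 — the same pitch class, so they are enharmonic equivalents.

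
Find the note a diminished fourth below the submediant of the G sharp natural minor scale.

The submediant of G# natural minor is E.
A diminished fourth (4 semitones) below E lands on the letter B, giving B#.

B#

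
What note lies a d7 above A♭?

Gbb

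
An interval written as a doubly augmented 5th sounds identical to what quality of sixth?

A doubly augmented fifth spans 9 semitones.
A sixth spanning 9 semitones is major (the major sixth is 9).

major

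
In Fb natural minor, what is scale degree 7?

Ebb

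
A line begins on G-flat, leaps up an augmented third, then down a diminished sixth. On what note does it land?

D##

An augmented third up from Gb is B (letter B, 5 semitones up).
A diminished sixth down from B is D## (letter D, 7 semitones down).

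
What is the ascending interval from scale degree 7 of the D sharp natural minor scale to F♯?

Scale degree 7 of D# natural minor is C#.
C# up to F#: letters C→F make it a fourth; 5 semitones makes it perfect.

perfect fourth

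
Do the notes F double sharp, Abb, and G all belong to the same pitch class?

F## = pitch class 7 and Abb = pitch class 7 and G = pitch class 7 — the same pitch class, so they are enharmonic equivalents.

Yes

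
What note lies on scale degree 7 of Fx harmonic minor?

E##

Degree 7 takes the letter 6 steps above F, which is E.
In harmonic minor, degree 7 sits 11 semitones above the tonic. F## + 11 semitones is pitch class 6, spelled on E as E##.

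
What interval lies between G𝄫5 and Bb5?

The letter names run G→B, a span of 2 letter steps, so the interval is some kind of third.
Gbb to Bb is 5 semitones. A major third is 4, so 5 makes it augmented.

augmented third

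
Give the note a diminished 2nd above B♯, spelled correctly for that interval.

C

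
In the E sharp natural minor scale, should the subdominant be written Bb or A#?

A#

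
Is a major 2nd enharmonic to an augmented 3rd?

A major second spans 2 semitones; an augmented third spans 5.
The spans differ, so they are not enharmonic equivalents.

No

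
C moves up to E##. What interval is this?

doubly augmented third

Counting letters C–D–E gives a third.
C→E## = 6 semitones, 2 wider than the major third (4), so doubly augmented.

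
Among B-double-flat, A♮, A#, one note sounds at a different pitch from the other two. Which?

In 12-tone equal temperament, enharmonic equivalents share a pitch class. Bbb is pitch class 9; A is pitch class 9; A# is pitch class 10.
Bbb and A share pitch class 9, while A# is pitch class 10.

A#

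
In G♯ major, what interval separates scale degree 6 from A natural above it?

Scale degree 6 of G# major is E#.
E# up to A: letters E→A make it a fourth; 4 semitones makes it diminished.

diminished fourth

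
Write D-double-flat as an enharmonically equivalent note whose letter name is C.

Dbb is pitch class 0. The letter C alone is pitch class 0.
Pitch class 0 on C needs no accidental: C.

C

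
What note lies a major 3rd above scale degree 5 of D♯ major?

Scale degree 5 of D# major is A#.
A major third (4 semitones) above A# lands on the letter C, giving C##.

C##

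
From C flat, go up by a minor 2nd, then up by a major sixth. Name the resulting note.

Bbb

A minor second up from Cb is Dbb (letter D, 1 semitone up).
A major sixth up from Dbb is Bbb (letter B, 9 semitones up).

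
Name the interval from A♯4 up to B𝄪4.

The letter names run A→B, a span of 1 letter step, so the interval is some kind of second.
A# to B## is 3 semitones. A major second is 2, so 3 makes it augmented.

augmented second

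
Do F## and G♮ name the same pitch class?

F## is pitch class 7; G is pitch class 7.
All spellings map to pitch class 7, so they are enharmonically equivalent.

Yes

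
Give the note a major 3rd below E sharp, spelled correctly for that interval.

A third below E lands on the letter C.
A major third spans 4 semitones, so E# moves to pitch class 1. On the letter C that is C#.

C#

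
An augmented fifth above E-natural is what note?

B#

A fifth above E lands on the letter B.
An augmented fifth spans 8 semitones, so E moves to pitch class 0. On the letter B that is B#.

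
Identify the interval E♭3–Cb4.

minor sixth

Counting letters E–F–G–A–B–C gives a sixth.
Eb→Cb = 8 semitones, 1 narrower than the major sixth (9), so minor.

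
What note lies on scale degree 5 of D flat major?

Ab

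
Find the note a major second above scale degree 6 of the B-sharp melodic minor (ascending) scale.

A##

Scale degree 6 of B# melodic minor (ascending) is G##.
A major second (2 semitones) above G## lands on the letter A, giving A##.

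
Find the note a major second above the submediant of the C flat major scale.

Bb

The submediant of Cb major is Ab.
A major second (2 semitones) above Ab lands on the letter B, giving Bb.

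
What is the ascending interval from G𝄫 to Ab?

augmented second

The letter names run G→A, a span of 1 letter step, so the interval is some kind of second.
Gbb to Ab is 3 semitones. A major second is 2, so 3 makes it augmented.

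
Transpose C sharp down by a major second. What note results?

B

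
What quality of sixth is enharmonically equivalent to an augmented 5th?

An augmented fifth spans 8 semitones.
A sixth spanning 8 semitones is minor (the major sixth is 9).

minor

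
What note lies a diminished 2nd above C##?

D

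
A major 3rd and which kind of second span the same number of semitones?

doubly augmented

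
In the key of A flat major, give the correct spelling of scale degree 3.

Degree 3 takes the letter 2 steps above A, which is C.
In major, degree 3 sits 4 semitones above the tonic. Ab + 4 semitones is pitch class 0, spelled on C as C.

C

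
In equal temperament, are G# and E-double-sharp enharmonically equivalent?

No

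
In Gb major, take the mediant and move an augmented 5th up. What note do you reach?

F#

The mediant of Gb major is Bb.
An augmented fifth (8 semitones) above Bb lands on the letter F, giving F#.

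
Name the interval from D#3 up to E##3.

augmented second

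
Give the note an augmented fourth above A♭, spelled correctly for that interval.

A up a perfect fourth is D, so the target letter is D.
From Ab, an augmented fourth is 6 semitones up: D.

D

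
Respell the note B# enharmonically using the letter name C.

C

Plain C sits at the same pitch as B#, so on the letter C the same pitch needs a natural: C.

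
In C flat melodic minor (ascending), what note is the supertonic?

Db

Degree 2 takes the letter 1 step above C, which is D.
In melodic minor (ascending), degree 2 sits 2 semitones above the tonic. Cb + 2 semitones is pitch class 1, spelled on D as Db.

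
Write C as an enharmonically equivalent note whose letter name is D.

Dbb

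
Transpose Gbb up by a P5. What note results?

A fifth above G lands on the letter D.
A perfect fifth spans 7 semitones, so Gbb moves to pitch class 0. On the letter D that is Dbb.

Dbb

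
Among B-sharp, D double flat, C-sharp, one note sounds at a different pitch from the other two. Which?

In 12-tone equal temperament, enharmonic equivalents share a pitch class. B# is pitch class 0; Dbb is pitch class 0; C# is pitch class 1.
B# and Dbb share pitch class 0, while C# is pitch class 1.

C#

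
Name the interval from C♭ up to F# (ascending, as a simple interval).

doubly augmented fourth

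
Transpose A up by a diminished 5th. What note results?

A fifth above A lands on the letter E.
A diminished fifth spans 6 semitones, so A moves to pitch class 3. On the letter E that is Eb.

Eb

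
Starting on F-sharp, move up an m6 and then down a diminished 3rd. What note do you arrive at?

B#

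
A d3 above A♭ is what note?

Cbb

A third above A lands on the letter C.
A diminished third spans 2 semitones, so Ab moves to pitch class 10. On the letter C that is Cbb.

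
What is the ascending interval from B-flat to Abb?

Counting letters B–C–D–E–F–G–A gives a seventh.
Bb→Abb = 9 semitones, 2 narrower than the major seventh (11), so diminished.

diminished seventh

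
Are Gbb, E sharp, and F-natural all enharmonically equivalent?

Gbb is pitch class 5; E# is pitch class 5; F is pitch class 5.
All spellings map to pitch class 5, so they are enharmonically equivalent.

Yes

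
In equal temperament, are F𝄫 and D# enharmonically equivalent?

Yes

Fbb = pitch class 3 and D# = pitch class 3 — the same pitch class, so they are enharmonic equivalents.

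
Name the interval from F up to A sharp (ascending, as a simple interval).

The letter names run F→A, a span of 2 letter steps, so the interval is some kind of third.
F to A# is 5 semitones. A major third is 4, so 5 makes it augmented.

augmented third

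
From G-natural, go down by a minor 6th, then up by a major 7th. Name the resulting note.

A#

A minor sixth down from G is B (letter B, 8 semitones down).
A major seventh up from B is A# (letter A, 11 semitones up).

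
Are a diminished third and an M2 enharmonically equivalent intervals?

A diminished third spans 2 semitones; a major second spans 2.
They are enharmonically equivalent.

Yes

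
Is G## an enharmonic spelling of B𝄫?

Yes

G## = pitch class 9 and Bbb = pitch class 9 — the same pitch class, so they are enharmonic equivalents.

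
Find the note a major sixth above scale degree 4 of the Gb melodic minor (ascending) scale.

Ab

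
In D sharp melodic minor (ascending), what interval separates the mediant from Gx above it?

augmented second

The mediant of D# melodic minor (ascending) is F#.
F# up to G##: letters F→G make it a second; 3 semitones makes it augmented.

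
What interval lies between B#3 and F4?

Counting letters B–C–D–E–F gives a fifth.
B#→F = 5 semitones, 2 narrower than the perfect fifth (7), so doubly diminished.

doubly diminished fifth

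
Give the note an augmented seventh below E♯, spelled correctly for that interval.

F

E down a major seventh is F, so the target letter is F.
From E#, an augmented seventh is 12 semitones down: F.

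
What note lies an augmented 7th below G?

G down a major seventh is Ab, so the target letter is A.
From G, an augmented seventh is 12 semitones down: Abb.

Abb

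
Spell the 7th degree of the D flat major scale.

The Db major scale runs Db Eb F Gb Ab Bb C.
Degree 7 is C.

C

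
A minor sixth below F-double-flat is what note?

A sixth below F lands on the letter A.
A minor sixth spans 8 semitones, so Fbb moves to pitch class 7. On the letter A that is Abb.

Abb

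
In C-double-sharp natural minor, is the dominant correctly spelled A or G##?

G##

Each scale degree takes a distinct letter name. Degree 5 of a scale on C must use the letter G.
G## and A are enharmonically the same pitch, but only G## uses the letter G, so it is the correct spelling here.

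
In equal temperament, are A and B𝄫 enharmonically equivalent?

A = pitch class 9 and Bbb = pitch class 9 — the same pitch class, so they are enharmonic equivalents.

Yes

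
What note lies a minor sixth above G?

Eb

G up a major sixth is E, so the target letter is E.
From G, a minor sixth is 8 semitones up: Eb.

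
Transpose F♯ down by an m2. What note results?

A second below F lands on the letter E.
A minor second spans 1 semitone, so F# moves to pitch class 5. On the letter E that is E#.

E#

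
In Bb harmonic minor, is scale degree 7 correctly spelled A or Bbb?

A

Each scale degree takes a distinct letter name. Degree 7 of a scale on B must use the letter A.
A and Bbb are enharmonically the same pitch, but only A uses the letter A, so it is the correct spelling here.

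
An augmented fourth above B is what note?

E#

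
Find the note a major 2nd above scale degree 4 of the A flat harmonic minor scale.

Eb

Scale degree 4 of Ab harmonic minor is Db.
A major second (2 semitones) above Db lands on the letter E, giving Eb.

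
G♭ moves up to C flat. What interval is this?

perfect fourth

The letter names run G→C, a span of 3 letter steps, so the interval is some kind of fourth.
Gb to Cb is 5 semitones. A perfect fourth is 5, so 5 makes it perfect.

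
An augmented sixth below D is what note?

D down a major sixth is F, so the target letter is F.
From D, an augmented sixth is 10 semitones down: Fb.

Fb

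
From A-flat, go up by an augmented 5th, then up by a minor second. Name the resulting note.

F

An augmented fifth up from Ab is E (letter E, 8 semitones up).
A minor second up from E is F (letter F, 1 semitone up).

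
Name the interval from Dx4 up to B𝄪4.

Counting letters D–E–F–G–A–B gives a sixth.
D##→B## = 9 semitones, exactly the major sixth.

major sixth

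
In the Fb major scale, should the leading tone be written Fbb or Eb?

Eb

Each scale degree takes a distinct letter name. Degree 7 of a scale on F must use the letter E.
Eb and Fbb are enharmonically the same pitch, but only Eb uses the letter E, so it is the correct spelling here.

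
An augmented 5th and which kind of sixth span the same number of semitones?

minor

An augmented fifth spans 8 semitones.
A sixth spanning 8 semitones is minor (the major sixth is 9).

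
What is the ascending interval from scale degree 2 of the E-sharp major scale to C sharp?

diminished fifth

Scale degree 2 of E# major is F##.
F## up to C#: letters F→C make it a fifth; 6 semitones makes it diminished.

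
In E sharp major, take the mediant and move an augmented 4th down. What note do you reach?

The mediant of E# major is G##.
An augmented fourth (6 semitones) below G## lands on the letter D, giving D#.

D#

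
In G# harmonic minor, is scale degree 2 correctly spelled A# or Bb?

A#

Each scale degree takes a distinct letter name. Degree 2 of a scale on G must use the letter A.
A# and Bb are enharmonically the same pitch, but only A# uses the letter A, so it is the correct spelling here.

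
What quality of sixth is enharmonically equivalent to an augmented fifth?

An augmented fifth spans 8 semitones.
A sixth spanning 8 semitones is minor (the major sixth is 9).

minor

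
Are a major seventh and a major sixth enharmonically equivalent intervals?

No

A major seventh spans 11 semitones; a major sixth spans 9.
The spans differ, so they are not enharmonic equivalents.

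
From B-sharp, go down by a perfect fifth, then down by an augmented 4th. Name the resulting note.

A perfect fifth down from B# is E# (letter E, 7 semitones down).
An augmented fourth down from E# is B (letter B, 6 semitones down).

B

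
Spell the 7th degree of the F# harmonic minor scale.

Degree 7 takes the letter 6 steps above F, which is E.
In harmonic minor, degree 7 sits 11 semitones above the tonic. F# + 11 semitones is pitch class 5, spelled on E as E#.

E#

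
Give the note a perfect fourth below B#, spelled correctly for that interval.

F##

B down a perfect fourth is F#, so the target letter is F.
From B#, a perfect fourth is 5 semitones down: F##.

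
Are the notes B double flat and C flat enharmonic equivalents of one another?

Two spellings are enharmonically equivalent only if they share a pitch class.
Here Bbb → 9, Cb → 11; 9 ≠ 11, so they are not.

No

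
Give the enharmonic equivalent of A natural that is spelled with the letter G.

Plain G sits 2 semitones below A, so on the letter G the same pitch needs a double sharp: G##.

G##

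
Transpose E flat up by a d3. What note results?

Gbb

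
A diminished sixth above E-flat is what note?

A sixth above E lands on the letter C.
A diminished sixth spans 7 semitones, so Eb moves to pitch class 10. On the letter C that is Cbb.

Cbb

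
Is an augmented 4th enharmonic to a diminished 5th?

An augmented fourth spans 6 semitones; a diminished fifth spans 6.
They are enharmonically equivalent.

Yes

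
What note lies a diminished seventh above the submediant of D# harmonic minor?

Ab

The submediant of D# harmonic minor is B.
A diminished seventh (9 semitones) above B lands on the letter A, giving Ab.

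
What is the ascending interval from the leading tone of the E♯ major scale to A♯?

The leading tone of E# major is D##.
D## up to A#: letters D→A make it a fifth; 6 semitones makes it diminished.

diminished fifth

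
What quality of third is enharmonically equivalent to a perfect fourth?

A perfect fourth spans 5 semitones.
A third spanning 5 semitones is augmented (the major third is 4).

augmented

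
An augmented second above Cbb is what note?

C up a major second is D, so the target letter is D.
From Cbb, an augmented second is 3 semitones up: Db.

Db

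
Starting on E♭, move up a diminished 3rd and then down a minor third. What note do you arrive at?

Ebb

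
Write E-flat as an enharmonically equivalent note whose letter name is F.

Plain F sits 2 semitones above Eb, so on the letter F the same pitch needs a double flat: Fbb.

Fbb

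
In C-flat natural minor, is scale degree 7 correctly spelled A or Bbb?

Bbb

Each scale degree takes a distinct letter name. Degree 7 of a scale on C must use the letter B.
Bbb and A are enharmonically the same pitch, but only Bbb uses the letter B, so it is the correct spelling here.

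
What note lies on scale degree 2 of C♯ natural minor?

D#

Degree 2 takes the letter 1 step above C, which is D.
In natural minor, degree 2 sits 2 semitones above the tonic. C# + 2 semitones is pitch class 3, spelled on D as D#.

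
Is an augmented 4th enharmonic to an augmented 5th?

An augmented fourth spans 6 semitones; an augmented fifth spans 8.
The spans differ, so they are not enharmonic equivalents.

No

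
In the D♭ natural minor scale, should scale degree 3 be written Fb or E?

Fb

Each scale degree takes a distinct letter name. Degree 3 of a scale on D must use the letter F.
Fb and E are enharmonically the same pitch, but only Fb uses the letter F, so it is the correct spelling here.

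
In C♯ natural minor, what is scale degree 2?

D#

Degree 2 takes the letter 1 step above C, which is D.
In natural minor, degree 2 sits 2 semitones above the tonic. C# + 2 semitones is pitch class 3, spelled on D as D#.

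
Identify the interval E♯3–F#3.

minor second

The letter names run E→F, a span of 1 letter step, so the interval is some kind of second.
E# to F# is 1 semitone. A major second is 2, so 1 makes it minor.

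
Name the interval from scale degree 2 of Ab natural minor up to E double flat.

Scale degree 2 of Ab natural minor is Bb.
Bb up to Ebb: letters B→E make it a fourth; 4 semitones makes it diminished.

diminished fourth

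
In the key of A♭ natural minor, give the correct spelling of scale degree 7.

Gb

The Ab natural minor scale runs Ab Bb Cb Db Eb Fb Gb.
Degree 7 is Gb.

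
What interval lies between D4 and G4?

perfect fourth

The letter names run D→G, a span of 3 letter steps, so the interval is some kind of fourth.
D to G is 5 semitones. A perfect fourth is 5, so 5 makes it perfect.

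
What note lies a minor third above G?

A third above G lands on the letter B.
A minor third spans 3 semitones, so G moves to pitch class 10. On the letter B that is Bb.

Bb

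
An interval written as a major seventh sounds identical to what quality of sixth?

A major seventh spans 11 semitones.
A sixth spanning 11 semitones is doubly augmented (the major sixth is 9).

doubly augmented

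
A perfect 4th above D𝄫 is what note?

Gbb

A fourth above D lands on the letter G.
A perfect fourth spans 5 semitones, so Dbb moves to pitch class 5. On the letter G that is Gbb.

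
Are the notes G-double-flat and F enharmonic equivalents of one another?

Gbb is pitch class 5; F is pitch class 5.
All spellings map to pitch class 5, so they are enharmonically equivalent.

Yes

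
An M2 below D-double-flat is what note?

Cbb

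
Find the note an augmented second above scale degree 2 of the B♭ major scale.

Scale degree 2 of Bb major is C.
An augmented second (3 semitones) above C lands on the letter D, giving D#.

D#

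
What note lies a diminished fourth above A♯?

A up a perfect fourth is D, so the target letter is D.
From A#, a diminished fourth is 4 semitones up: D.

D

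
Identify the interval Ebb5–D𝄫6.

minor seventh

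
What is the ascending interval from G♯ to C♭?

doubly diminished fourth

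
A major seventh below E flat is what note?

A seventh below E lands on the letter F.
A major seventh spans 11 semitones, so Eb moves to pitch class 4. On the letter F that is Fb.

Fb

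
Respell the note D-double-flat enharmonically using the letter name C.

C

Plain C sits at the same pitch as Dbb, so on the letter C the same pitch needs a natural: C.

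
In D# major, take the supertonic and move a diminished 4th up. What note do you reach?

A

The supertonic of D# major is E#.
A diminished fourth (4 semitones) above E# lands on the letter A, giving A.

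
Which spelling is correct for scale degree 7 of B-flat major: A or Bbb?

Each scale degree takes a distinct letter name. Degree 7 of a scale on B must use the letter A.
A and Bbb are enharmonically the same pitch, but only A uses the letter A, so it is the correct spelling here.

A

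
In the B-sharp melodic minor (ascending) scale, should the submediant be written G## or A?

G##

Each scale degree takes a distinct letter name. Degree 6 of a scale on B must use the letter G.
G## and A are enharmonically the same pitch, but only G## uses the letter G, so it is the correct spelling here.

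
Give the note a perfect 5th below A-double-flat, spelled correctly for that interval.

Dbb

A fifth below A lands on the letter D.
A perfect fifth spans 7 semitones, so Abb moves to pitch class 0. On the letter D that is Dbb.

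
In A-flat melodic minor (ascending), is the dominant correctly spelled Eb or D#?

Eb

Each scale degree takes a distinct letter name. Degree 5 of a scale on A must use the letter E.
Eb and D# are enharmonically the same pitch, but only Eb uses the letter E, so it is the correct spelling here.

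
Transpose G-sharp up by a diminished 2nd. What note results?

A second above G lands on the letter A.
A diminished second spans 0 semitones, so G# moves to pitch class 8. On the letter A that is Ab.

Ab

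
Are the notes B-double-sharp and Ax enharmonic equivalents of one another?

B## is pitch class 1; A## is pitch class 11.
The pitch classes differ (1 vs. 11), so they are not enharmonic equivalents.

No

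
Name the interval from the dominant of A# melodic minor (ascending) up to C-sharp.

minor sixth

The dominant of A# melodic minor (ascending) is E#.
E# up to C#: letters E→C make it a sixth; 8 semitones makes it minor.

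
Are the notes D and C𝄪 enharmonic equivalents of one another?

D = pitch class 2 and C## = pitch class 2 — the same pitch class, so they are enharmonic equivalents.

Yes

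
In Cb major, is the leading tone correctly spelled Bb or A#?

Bb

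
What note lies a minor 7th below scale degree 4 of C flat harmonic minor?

Gb

Scale degree 4 of Cb harmonic minor is Fb.
A minor seventh (10 semitones) below Fb lands on the letter G, giving Gb.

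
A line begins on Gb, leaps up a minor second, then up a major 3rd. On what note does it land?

A minor second up from Gb is Abb (letter A, 1 semitone up).
A major third up from Abb is Cb (letter C, 4 semitones up).

Cb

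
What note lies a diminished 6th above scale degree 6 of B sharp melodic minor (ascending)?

E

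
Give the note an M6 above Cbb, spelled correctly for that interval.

Abb

A sixth above C lands on the letter A.
A major sixth spans 9 semitones, so Cbb moves to pitch class 7. On the letter A that is Abb.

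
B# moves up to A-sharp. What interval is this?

minor seventh

The letter names run B→A, a span of 6 letter steps, so the interval is some kind of seventh.
B# to A# is 10 semitones. A major seventh is 11, so 10 makes it minor.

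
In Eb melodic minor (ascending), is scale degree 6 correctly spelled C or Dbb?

Each scale degree takes a distinct letter name. Degree 6 of a scale on E must use the letter C.
C and Dbb are enharmonically the same pitch, but only C uses the letter C, so it is the correct spelling here.

C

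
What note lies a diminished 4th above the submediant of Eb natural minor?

Fbb

The submediant of Eb natural minor is Cb.
A diminished fourth (4 semitones) above Cb lands on the letter F, giving Fbb.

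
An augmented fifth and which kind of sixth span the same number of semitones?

An augmented fifth spans 8 semitones.
A sixth spanning 8 semitones is minor (the major sixth is 9).

minor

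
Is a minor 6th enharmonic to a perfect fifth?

No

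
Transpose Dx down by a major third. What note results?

B#

A third below D lands on the letter B.
A major third spans 4 semitones, so D## moves to pitch class 0. On the letter B that is B#.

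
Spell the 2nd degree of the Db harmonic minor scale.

Degree 2 takes the letter 1 step above D, which is E.
In harmonic minor, degree 2 sits 2 semitones above the tonic. Db + 2 semitones is pitch class 3, spelled on E as Eb.

Eb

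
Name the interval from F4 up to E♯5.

augmented seventh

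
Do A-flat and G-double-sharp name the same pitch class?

No

Ab is pitch class 8; G## is pitch class 9.
The pitch classes differ (8 vs. 9), so they are not enharmonic equivalents.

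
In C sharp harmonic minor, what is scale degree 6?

A

The C# harmonic minor scale runs C# D# E F# G# A B#.
Degree 6 is A.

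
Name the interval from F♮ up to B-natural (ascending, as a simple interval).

The letter names run F→B, a span of 3 letter steps, so the interval is some kind of fourth.
F to B is 6 semitones. A perfect fourth is 5, so 6 makes it augmented.

augmented fourth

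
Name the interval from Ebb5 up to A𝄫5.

Counting letters E–F–G–A gives a fourth.
Ebb→Abb = 5 semitones, exactly the perfect fourth.

perfect fourth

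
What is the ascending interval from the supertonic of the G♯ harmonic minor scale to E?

diminished fifth

The supertonic of G# harmonic minor is A#.
A# up to E: letters A→E make it a fifth; 6 semitones makes it diminished.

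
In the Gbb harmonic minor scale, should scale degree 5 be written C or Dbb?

Dbb

Each scale degree takes a distinct letter name. Degree 5 of a scale on G must use the letter D.
Dbb and C are enharmonically the same pitch, but only Dbb uses the letter D, so it is the correct spelling here.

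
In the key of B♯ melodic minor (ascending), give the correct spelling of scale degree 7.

Degree 7 takes the letter 6 steps above B, which is A.
In melodic minor (ascending), degree 7 sits 11 semitones above the tonic. B# + 11 semitones is pitch class 11, spelled on A as A##.

A##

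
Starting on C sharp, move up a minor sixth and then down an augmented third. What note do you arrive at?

Fb

A minor sixth up from C# is A (letter A, 8 semitones up).
An augmented third down from A is Fb (letter F, 5 semitones down).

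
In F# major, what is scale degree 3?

A#

The F# major scale runs F# G# A# B C# D# E#.
Degree 3 is A#.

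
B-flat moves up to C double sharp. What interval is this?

The letter names run B→C, a span of 1 letter step, so the interval is some kind of second.
Bb to C## is 4 semitones. A major second is 2, so 4 makes it doubly augmented.

doubly augmented second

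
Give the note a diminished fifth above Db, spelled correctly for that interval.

Abb

A fifth above D lands on the letter A.
A diminished fifth spans 6 semitones, so Db moves to pitch class 7. On the letter A that is Abb.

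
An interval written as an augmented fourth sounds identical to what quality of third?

An augmented fourth spans 6 semitones.
A third spanning 6 semitones is doubly augmented (the major third is 4).

doubly augmented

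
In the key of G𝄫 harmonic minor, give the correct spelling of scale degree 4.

Cbb

Degree 4 takes the letter 3 steps above G, which is C.
In harmonic minor, degree 4 sits 5 semitones above the tonic. Gbb + 5 semitones is pitch class 10, spelled on C as Cbb.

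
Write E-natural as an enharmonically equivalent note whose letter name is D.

D##

E is pitch class 4. The letter D alone is pitch class 2.
To reach pitch class 4 from D requires an offset of +2 semitones, i.e. double sharp: D##.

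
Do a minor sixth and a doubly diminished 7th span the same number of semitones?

Yes

A minor sixth spans 8 semitones; a doubly diminished seventh spans 8.
They are enharmonically equivalent.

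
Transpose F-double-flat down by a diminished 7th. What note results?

Gb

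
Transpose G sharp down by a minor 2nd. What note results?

F##

A second below G lands on the letter F.
A minor second spans 1 semitone, so G# moves to pitch class 7. On the letter F that is F##.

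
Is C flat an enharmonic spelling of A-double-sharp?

Cb = pitch class 11 and A## = pitch class 11 — the same pitch class, so they are enharmonic equivalents.

Yes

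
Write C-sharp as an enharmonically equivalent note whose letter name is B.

Plain B sits 2 semitones below C#, so on the letter B the same pitch needs a double sharp: B##.

B##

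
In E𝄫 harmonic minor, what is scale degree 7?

Db

Degree 7 takes the letter 6 steps above E, which is D.
In harmonic minor, degree 7 sits 11 semitones above the tonic. Ebb + 11 semitones is pitch class 1, spelled on D as Db.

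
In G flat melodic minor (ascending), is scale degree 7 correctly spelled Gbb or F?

F

Each scale degree takes a distinct letter name. Degree 7 of a scale on G must use the letter F.
F and Gbb are enharmonically the same pitch, but only F uses the letter F, so it is the correct spelling here.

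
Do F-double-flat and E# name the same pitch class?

Fbb is pitch class 3; E# is pitch class 5.
The pitch classes differ (3 vs. 5), so they are not enharmonic equivalents.

No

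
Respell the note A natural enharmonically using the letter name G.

Plain G sits 2 semitones below A, so on the letter G the same pitch needs a double sharp: G##.

G##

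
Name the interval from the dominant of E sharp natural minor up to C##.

The dominant of E# natural minor is B#.
B# up to C##: letters B→C make it a second; 2 semitones makes it major.

major second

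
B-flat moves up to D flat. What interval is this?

The letter names run B→D, a span of 2 letter steps, so the interval is some kind of third.
Bb to Db is 3 semitones. A major third is 4, so 3 makes it minor.

minor third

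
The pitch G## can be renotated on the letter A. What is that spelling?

Plain A sits at the same pitch as G##, so on the letter A the same pitch needs a natural: A.

A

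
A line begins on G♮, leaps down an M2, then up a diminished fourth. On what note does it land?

A major second down from G is F (letter F, 2 semitones down).
A diminished fourth up from F is Bbb (letter B, 4 semitones up).

Bbb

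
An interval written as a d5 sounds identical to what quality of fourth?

A diminished fifth spans 6 semitones.
A fourth spanning 6 semitones is augmented (the perfect fourth is 5).

augmented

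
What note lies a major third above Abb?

A third above A lands on the letter C.
A major third spans 4 semitones, so Abb moves to pitch class 11. On the letter C that is Cb.

Cb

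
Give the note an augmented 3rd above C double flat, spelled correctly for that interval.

C up a major third is E, so the target letter is E.
From Cbb, an augmented third is 5 semitones up: Eb.

Eb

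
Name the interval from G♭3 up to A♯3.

The letter names run G→A, a span of 1 letter step, so the interval is some kind of second.
Gb to A# is 4 semitones. A major second is 2, so 4 makes it doubly augmented.

doubly augmented second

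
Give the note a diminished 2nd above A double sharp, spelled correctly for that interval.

B

A second above A lands on the letter B.
A diminished second spans 0 semitones, so A## moves to pitch class 11. On the letter B that is B.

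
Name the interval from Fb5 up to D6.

Counting letters F–G–A–B–C–D gives a sixth.
Fb→D = 10 semitones, 1 wider than the major sixth (9), so augmented.

augmented sixth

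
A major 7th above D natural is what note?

C#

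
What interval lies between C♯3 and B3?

The letter names run C→B, a span of 6 letter steps, so the interval is some kind of seventh.
C# to B is 10 semitones. A major seventh is 11, so 10 makes it minor.

minor seventh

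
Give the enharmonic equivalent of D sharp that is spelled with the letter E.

Eb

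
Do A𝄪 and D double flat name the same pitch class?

No

Two spellings are enharmonically equivalent only if they share a pitch class.
Here A## → 11, Dbb → 0; 0 ≠ 11, so they are not.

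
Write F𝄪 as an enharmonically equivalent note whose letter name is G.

G

F## is pitch class 7. The letter G alone is pitch class 7.
Pitch class 7 on G needs no accidental: G.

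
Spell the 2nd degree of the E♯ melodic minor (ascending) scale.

The E# melodic minor (ascending) scale runs E# F## G# A# B# C## D##.
Degree 2 is F##.

F##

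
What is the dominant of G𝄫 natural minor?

Degree 5 takes the letter 4 steps above G, which is D.
In natural minor, degree 5 sits 7 semitones above the tonic. Gbb + 7 semitones is pitch class 0, spelled on D as Dbb.

Dbb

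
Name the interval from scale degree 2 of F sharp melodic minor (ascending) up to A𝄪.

augmented second

Scale degree 2 of F# melodic minor (ascending) is G#.
G# up to A##: letters G→A make it a second; 3 semitones makes it augmented.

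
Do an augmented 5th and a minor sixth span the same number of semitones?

An augmented fifth spans 8 semitones; a minor sixth spans 8.
They are enharmonically equivalent.

Yes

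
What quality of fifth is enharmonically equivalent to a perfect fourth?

doubly diminished

A perfect fourth spans 5 semitones.
A fifth spanning 5 semitones is doubly diminished (the perfect fifth is 7).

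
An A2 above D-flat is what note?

E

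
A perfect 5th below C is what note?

C down a perfect fifth is F, so the target letter is F.
From C, a perfect fifth is 7 semitones down: F.

F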